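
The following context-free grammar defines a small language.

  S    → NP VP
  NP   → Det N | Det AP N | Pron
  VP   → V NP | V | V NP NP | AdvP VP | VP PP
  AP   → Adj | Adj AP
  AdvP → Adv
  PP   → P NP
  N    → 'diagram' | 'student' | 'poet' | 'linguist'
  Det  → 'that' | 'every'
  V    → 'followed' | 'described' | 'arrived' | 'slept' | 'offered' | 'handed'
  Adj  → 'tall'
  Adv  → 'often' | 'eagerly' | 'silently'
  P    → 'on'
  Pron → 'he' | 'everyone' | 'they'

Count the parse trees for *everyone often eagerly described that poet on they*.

Two of the 3 distinct bracketings:
[S [NP [Pron everyone]] [VP [AdvP [Adv often]] [VP [AdvP [Adv eagerly]] [VP [VP [V described] [NP [Det that] [N poet]]] [PP [P on] [NP [Pron they]]]]]]]
[S [NP [Pron everyone]] [VP [AdvP [Adv often]] [VP [VP [AdvP [Adv eagerly]] [VP [V described] [NP [Det that] [N poet]]]] [PP [P on] [NP [Pron they]]]]]]
The trees differ in how a recursive rule is bracketed over the same span.

3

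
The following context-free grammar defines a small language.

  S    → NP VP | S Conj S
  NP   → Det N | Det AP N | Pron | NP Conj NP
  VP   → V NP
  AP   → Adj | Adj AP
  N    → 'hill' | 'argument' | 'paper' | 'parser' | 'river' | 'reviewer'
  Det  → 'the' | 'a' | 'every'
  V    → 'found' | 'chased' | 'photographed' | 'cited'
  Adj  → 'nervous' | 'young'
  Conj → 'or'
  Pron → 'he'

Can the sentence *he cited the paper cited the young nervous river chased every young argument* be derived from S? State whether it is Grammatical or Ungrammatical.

For S → NP VP, the only prefix that parses as NP is 'he', but the remainder 'cited the paper cited the young nervous river chased every young argument' is not a VP under these rules. The alternative S rule S → S Conj S likewise has no satisfying split.

Ungrammatical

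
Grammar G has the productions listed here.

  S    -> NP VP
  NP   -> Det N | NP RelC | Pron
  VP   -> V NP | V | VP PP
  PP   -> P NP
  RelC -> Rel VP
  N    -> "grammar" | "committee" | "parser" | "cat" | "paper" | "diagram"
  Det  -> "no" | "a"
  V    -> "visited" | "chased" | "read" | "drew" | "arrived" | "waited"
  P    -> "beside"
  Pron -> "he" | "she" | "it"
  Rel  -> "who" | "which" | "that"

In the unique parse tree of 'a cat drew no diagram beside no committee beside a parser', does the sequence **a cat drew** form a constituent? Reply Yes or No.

[S [NP [Det a] [N cat]] [VP [VP [VP [V drew] [NP [Det no] [N diagram]]] [PP [P beside] [NP [Det no] [N committee]]]] [PP [P beside] [NP [Det a] [N parser]]]]]
The smallest constituent containing 'a cat drew' is the S spanning 'a cat drew no diagram beside no committee beside a parser'; no single node in the tree dominates exactly the given words.

No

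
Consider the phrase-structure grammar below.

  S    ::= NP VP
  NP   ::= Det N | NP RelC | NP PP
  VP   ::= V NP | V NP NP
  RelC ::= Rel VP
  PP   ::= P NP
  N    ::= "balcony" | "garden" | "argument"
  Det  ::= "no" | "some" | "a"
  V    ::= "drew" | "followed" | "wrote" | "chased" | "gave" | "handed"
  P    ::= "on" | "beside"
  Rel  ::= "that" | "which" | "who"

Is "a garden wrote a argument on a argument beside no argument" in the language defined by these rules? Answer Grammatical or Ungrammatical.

[S [NP [Det a] [N garden]] [VP [V wrote] [NP [NP [Det a] [N argument]] [PP [P on] [NP [NP [Det a] [N argument]] [PP [P beside] [NP [Det no] [N argument]]]]]]]]
Every word is introduced by a lexical rule and the phrasal rules combine the resulting categories into a single S.

Grammatical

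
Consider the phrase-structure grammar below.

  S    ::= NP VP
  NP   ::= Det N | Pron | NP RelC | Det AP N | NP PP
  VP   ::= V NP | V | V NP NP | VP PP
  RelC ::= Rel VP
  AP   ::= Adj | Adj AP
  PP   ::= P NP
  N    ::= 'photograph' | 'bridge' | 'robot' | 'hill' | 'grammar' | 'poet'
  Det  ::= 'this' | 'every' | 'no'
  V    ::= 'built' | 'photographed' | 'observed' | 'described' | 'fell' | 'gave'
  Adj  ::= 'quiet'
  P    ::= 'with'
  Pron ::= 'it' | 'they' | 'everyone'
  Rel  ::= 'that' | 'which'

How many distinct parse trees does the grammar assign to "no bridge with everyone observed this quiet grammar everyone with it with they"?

Two of the 5 distinct bracketings:
[S [NP [NP [Det no] [N bridge]] [PP [P with] [NP [Pron everyone]]]] [VP [V observed] [NP [Det this] [AP [Adj quiet]] [N grammar]] [NP [NP [Pron everyone]] [PP [P with] [NP [NP [Pron it]] [PP [P with] [NP [Pron they]]]]]]]]
[S [NP [NP [Det no] [N bridge]] [PP [P with] [NP [Pron everyone]]]] [VP [V observed] [NP [Det this] [AP [Adj quiet]] [N grammar]] [NP [NP [NP [Pron everyone]] [PP [P with] [NP [Pron it]]]] [PP [P with] [NP [Pron they]]]]]]
The trees differ in how a recursive rule is bracketed over the same span.

5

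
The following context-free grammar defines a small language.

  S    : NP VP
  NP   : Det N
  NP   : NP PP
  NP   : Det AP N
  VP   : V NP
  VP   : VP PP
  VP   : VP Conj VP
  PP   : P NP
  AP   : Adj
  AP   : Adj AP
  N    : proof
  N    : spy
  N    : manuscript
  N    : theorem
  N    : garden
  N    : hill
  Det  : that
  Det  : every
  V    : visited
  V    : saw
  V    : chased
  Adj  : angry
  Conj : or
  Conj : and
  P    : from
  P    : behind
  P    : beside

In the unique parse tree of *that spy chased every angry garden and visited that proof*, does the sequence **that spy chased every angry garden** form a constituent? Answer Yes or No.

[S [NP [Det that] [N spy]] [VP [VP [V chased] [NP [Det every] [AP [Adj angry]] [N garden]]] [Conj and] [VP [V visited] [NP [Det that] [N proof]]]]]
The smallest constituent containing 'that spy chased every angry garden' is the S spanning 'that spy chased every angry garden and visited that proof'; no single node in the tree dominates exactly the given words.

No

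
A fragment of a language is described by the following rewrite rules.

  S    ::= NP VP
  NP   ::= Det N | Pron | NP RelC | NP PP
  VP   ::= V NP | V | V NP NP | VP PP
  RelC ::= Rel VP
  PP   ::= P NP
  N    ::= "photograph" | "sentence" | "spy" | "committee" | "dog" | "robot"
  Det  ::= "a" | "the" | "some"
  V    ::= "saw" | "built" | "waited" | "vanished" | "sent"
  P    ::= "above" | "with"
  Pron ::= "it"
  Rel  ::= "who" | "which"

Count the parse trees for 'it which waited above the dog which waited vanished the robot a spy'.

4

Two of the 4 distinct bracketings:
[S [NP [NP [Pron it]] [RelC [Rel which] [VP [VP [V waited]] [PP [P above] [NP [NP [Det the] [N dog]] [RelC [Rel which] [VP [V waited]]]]]]]] [VP [V vanished] [NP [Det the] [N robot]] [NP [Det a] [N spy]]]]
[S [NP [NP [NP [Pron it]] [RelC [Rel which] [VP [VP [V waited]] [PP [P above] [NP [Det the] [N dog]]]]]] [RelC [Rel which] [VP [V waited]]]] [VP [V vanished] [NP [Det the] [N robot]] [NP [Det a] [N spy]]]]
The trees differ in how a recursive rule is bracketed over the same span.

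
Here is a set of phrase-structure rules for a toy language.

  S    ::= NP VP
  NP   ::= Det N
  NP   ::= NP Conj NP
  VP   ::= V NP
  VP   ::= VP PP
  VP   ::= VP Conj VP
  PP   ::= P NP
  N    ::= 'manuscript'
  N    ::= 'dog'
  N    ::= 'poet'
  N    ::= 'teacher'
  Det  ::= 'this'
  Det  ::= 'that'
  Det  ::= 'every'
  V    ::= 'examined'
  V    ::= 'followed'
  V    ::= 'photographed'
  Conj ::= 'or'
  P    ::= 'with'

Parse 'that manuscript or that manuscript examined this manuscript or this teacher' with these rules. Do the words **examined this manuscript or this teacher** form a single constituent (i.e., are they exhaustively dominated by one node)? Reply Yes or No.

[S [NP [NP [Det that] [N manuscript]] [Conj or] [NP [Det that] [N manuscript]]] [VP [V examined] [NP [NP [Det this] [N manuscript]] [Conj or] [NP [Det this] [N teacher]]]]]
The words 'examined this manuscript or this teacher' are exhaustively dominated by a single VP node (built by VP → V NP), so they form a constituent.

Yes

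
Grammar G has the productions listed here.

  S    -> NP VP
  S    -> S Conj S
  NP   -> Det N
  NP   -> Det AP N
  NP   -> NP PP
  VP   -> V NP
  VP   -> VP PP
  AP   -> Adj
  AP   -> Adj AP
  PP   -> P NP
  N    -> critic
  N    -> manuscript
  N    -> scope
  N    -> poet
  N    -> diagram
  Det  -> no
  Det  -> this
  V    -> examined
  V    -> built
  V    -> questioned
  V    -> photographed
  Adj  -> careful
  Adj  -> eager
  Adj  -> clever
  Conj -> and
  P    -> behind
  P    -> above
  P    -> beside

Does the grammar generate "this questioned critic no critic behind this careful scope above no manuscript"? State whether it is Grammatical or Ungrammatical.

Ungrammatical

A Det word can never sit immediately before a V word in any string this grammar generates, so the substring 'this questioned' rules out a derivation.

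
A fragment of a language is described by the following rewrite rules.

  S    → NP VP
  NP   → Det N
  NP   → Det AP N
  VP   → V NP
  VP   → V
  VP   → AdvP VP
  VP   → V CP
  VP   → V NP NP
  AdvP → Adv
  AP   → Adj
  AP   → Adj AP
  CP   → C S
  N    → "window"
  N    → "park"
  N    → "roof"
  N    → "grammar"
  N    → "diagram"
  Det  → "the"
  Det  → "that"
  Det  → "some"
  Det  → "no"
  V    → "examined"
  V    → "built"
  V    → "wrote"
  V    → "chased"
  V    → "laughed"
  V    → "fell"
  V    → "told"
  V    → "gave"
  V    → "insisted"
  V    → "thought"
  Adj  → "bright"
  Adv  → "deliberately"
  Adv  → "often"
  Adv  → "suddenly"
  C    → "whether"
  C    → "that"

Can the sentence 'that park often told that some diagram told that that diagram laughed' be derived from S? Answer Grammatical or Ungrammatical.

[S [NP [Det that] [N park]] [VP [AdvP [Adv often]] [VP [V told] [CP [C that] [S [NP [Det some] [N diagram]] [VP [V told] [CP [C that] [S [NP [Det that] [N diagram]] [VP [V laughed]]]]]]]]]]
Every word is introduced by a lexical rule and the phrasal rules combine the resulting categories into a single S.

Grammatical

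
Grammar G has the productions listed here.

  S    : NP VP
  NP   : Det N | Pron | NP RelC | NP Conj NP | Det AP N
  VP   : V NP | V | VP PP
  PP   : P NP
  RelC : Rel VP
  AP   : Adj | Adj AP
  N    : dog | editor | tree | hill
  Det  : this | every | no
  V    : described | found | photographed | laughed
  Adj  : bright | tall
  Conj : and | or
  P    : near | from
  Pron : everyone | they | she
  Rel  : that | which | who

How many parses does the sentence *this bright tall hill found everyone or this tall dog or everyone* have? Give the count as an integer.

2

The two bracketings:
[S [NP [Det this] [AP [Adj bright] [AP [Adj tall]]] [N hill]] [VP [V found] [NP [NP [Pron everyone]] [Conj or] [NP [NP [Det this] [AP [Adj tall]] [N dog]] [Conj or] [NP [Pron everyone]]]]]]
[S [NP [Det this] [AP [Adj bright] [AP [Adj tall]]] [N hill]] [VP [V found] [NP [NP [NP [Pron everyone]] [Conj or] [NP [Det this] [AP [Adj tall]] [N dog]]] [Conj or] [NP [Pron everyone]]]]]
The trees differ in how a recursive rule is bracketed over the same span.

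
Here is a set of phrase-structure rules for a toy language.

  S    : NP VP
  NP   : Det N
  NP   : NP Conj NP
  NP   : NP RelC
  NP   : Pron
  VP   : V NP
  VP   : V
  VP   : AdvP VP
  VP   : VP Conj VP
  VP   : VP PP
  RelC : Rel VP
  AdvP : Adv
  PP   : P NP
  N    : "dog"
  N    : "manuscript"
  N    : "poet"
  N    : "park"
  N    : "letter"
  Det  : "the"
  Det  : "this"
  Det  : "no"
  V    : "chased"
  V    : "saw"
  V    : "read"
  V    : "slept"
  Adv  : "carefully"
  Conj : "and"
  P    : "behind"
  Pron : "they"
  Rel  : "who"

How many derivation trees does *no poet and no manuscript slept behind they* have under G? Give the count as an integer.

1

[S [NP [NP [Det no] [N poet]] [Conj and] [NP [Det no] [N manuscript]]] [VP [VP [V slept]] [PP [P behind] [NP [Pron they]]]]]
No rule offers an alternative attachment or grouping for any span, so this is the only derivation.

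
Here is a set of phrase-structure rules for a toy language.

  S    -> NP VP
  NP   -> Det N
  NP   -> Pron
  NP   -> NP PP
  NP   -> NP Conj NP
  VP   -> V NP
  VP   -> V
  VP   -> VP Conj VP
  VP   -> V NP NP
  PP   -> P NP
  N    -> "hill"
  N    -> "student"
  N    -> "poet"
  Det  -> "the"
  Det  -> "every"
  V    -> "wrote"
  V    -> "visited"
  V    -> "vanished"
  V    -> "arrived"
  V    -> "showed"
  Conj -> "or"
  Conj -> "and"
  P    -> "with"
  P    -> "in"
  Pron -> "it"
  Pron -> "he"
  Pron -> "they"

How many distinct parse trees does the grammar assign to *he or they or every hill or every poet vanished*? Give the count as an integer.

5

Two of the 5 distinct bracketings:
[S [NP [NP [Pron he]] [Conj or] [NP [NP [Pron they]] [Conj or] [NP [NP [Det every] [N hill]] [Conj or] [NP [Det every] [N poet]]]]] [VP [V vanished]]]
[S [NP [NP [Pron he]] [Conj or] [NP [NP [NP [Pron they]] [Conj or] [NP [Det every] [N hill]]] [Conj or] [NP [Det every] [N poet]]]] [VP [V vanished]]]
The trees differ in how a recursive rule is bracketed over the same span.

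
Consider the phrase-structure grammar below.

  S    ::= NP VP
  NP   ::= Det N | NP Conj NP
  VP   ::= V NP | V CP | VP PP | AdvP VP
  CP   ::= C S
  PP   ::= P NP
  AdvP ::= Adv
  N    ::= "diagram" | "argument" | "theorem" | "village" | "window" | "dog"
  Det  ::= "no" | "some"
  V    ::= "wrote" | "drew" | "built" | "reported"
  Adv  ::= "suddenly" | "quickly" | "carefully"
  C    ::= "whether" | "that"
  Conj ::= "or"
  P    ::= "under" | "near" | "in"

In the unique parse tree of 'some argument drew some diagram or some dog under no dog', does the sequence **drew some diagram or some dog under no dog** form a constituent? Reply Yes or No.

[S [NP [Det some] [N argument]] [VP [VP [V drew] [NP [NP [Det some] [N diagram]] [Conj or] [NP [Det some] [N dog]]]] [PP [P under] [NP [Det no] [N dog]]]]]
The words 'drew some diagram or some dog under no dog' are exhaustively dominated by a single VP node (built by VP → VP PP), so they form a constituent.

Yes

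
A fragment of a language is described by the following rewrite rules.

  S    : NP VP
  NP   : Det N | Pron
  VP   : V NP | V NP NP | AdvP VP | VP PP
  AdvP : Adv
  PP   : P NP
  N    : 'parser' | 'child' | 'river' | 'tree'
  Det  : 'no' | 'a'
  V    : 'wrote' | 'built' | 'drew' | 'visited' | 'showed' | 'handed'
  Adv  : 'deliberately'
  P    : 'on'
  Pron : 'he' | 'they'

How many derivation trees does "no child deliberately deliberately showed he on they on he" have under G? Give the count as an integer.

Two of the 6 distinct bracketings:
[S [NP [Det no] [N child]] [VP [AdvP [Adv deliberately]] [VP [AdvP [Adv deliberately]] [VP [VP [VP [V showed] [NP [Pron he]]] [PP [P on] [NP [Pron they]]]] [PP [P on] [NP [Pron he]]]]]]]
[S [NP [Det no] [N child]] [VP [AdvP [Adv deliberately]] [VP [VP [AdvP [Adv deliberately]] [VP [VP [V showed] [NP [Pron he]]] [PP [P on] [NP [Pron they]]]]] [PP [P on] [NP [Pron he]]]]]]
The trees differ in how a recursive rule is bracketed over the same span.

6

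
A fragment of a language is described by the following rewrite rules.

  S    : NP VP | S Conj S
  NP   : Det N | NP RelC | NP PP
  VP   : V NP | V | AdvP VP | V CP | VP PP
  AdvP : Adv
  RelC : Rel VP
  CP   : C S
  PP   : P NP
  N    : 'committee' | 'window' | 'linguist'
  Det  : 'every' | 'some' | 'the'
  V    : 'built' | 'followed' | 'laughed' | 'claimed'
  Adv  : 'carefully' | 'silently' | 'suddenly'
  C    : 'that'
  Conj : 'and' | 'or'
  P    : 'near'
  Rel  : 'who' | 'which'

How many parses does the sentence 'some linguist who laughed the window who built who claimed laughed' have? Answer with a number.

Two of the 3 distinct bracketings:
[S [NP [NP [Det some] [N linguist]] [RelC [Rel who] [VP [V laughed] [NP [NP [NP [Det the] [N window]] [RelC [Rel who] [VP [V built]]]] [RelC [Rel who] [VP [V claimed]]]]]]] [VP [V laughed]]]
[S [NP [NP [NP [Det some] [N linguist]] [RelC [Rel who] [VP [V laughed] [NP [NP [Det the] [N window]] [RelC [Rel who] [VP [V built]]]]]]] [RelC [Rel who] [VP [V claimed]]]] [VP [V laughed]]]
The trees differ in how a recursive rule is bracketed over the same span.

3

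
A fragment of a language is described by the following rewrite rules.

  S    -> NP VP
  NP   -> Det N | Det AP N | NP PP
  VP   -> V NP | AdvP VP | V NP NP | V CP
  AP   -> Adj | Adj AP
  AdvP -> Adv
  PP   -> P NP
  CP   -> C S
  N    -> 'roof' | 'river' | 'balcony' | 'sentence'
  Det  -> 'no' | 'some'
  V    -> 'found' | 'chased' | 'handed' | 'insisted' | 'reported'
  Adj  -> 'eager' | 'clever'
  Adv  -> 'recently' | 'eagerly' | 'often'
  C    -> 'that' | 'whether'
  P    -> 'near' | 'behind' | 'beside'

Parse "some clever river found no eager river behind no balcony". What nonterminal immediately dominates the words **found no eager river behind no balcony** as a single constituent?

VP

S
  NP
    Det: some
    AP
      Adj: clever
    N: river
  VP
    V: found
    NP
      NP
        Det: no
        AP
          Adj: eager
        N: river
      PP
        P: behind
        NP
          Det: no
          N: balcony
The span 'found no eager river behind no balcony' is the VP node built by VP → V NP.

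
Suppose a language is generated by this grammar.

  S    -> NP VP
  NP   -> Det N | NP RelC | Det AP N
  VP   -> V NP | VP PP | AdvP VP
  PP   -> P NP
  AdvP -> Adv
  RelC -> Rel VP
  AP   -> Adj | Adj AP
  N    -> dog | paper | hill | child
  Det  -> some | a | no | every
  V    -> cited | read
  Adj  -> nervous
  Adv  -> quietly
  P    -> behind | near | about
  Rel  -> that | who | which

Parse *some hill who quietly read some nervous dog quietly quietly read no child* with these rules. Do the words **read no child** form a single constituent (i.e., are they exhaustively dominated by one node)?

[S [NP [NP [Det some] [N hill]] [RelC [Rel who] [VP [AdvP [Adv quietly]] [VP [V read] [NP [Det some] [AP [Adj nervous]] [N dog]]]]]] [VP [AdvP [Adv quietly]] [VP [AdvP [Adv quietly]] [VP [V read] [NP [Det no] [N child]]]]]]
The words 'read no child' are exhaustively dominated by a single VP node (built by VP → V NP), so they form a constituent.

Yes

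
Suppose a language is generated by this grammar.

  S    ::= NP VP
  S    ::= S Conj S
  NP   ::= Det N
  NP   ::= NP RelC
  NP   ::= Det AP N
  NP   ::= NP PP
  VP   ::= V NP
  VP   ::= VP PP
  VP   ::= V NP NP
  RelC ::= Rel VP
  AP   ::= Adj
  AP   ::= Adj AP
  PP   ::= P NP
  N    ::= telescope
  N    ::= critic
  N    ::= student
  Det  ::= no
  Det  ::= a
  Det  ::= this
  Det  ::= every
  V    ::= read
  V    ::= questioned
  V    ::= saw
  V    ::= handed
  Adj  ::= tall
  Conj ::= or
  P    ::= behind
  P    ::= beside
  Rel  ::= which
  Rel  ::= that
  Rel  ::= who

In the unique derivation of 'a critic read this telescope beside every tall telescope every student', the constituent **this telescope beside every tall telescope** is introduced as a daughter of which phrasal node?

VP

S
  NP
    Det: a
    N: critic
  VP
    V: read
    NP
      NP
        Det: this
        N: telescope
      PP
        P: beside
        NP
          Det: every
          AP
            Adj: tall
          N: telescope
    NP
      Det: every
      N: student
The span 'this telescope beside every tall telescope' is the NP node built by NP → NP PP.
Its mother is the VP built by VP → V NP NP.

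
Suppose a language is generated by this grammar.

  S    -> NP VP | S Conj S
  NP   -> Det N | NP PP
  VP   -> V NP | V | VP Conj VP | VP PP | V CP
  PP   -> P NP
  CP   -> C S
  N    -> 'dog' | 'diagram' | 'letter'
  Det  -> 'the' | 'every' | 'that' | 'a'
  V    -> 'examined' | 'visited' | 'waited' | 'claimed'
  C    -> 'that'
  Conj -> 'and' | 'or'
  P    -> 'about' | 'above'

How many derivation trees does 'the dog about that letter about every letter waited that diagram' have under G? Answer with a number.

The two bracketings:
[S [NP [NP [Det the] [N dog]] [PP [P about] [NP [NP [Det that] [N letter]] [PP [P about] [NP [Det every] [N letter]]]]]] [VP [V waited] [NP [Det that] [N diagram]]]]
[S [NP [NP [NP [Det the] [N dog]] [PP [P about] [NP [Det that] [N letter]]]] [PP [P about] [NP [Det every] [N letter]]]] [VP [V waited] [NP [Det that] [N diagram]]]]
The trees differ in how a recursive rule is bracketed over the same span.

2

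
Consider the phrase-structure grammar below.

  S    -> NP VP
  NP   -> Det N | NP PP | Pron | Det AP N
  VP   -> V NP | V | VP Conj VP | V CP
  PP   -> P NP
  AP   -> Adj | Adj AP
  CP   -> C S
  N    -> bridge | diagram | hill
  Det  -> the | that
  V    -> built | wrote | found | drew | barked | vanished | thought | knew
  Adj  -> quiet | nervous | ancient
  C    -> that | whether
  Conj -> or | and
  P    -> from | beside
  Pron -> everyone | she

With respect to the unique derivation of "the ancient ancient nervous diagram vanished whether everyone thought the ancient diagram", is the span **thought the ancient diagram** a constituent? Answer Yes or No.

[S [NP [Det the] [AP [Adj ancient] [AP [Adj ancient] [AP [Adj nervous]]]] [N diagram]] [VP [V vanished] [CP [C whether] [S [NP [Pron everyone]] [VP [V thought] [NP [Det the] [AP [Adj ancient]] [N diagram]]]]]]]
The words 'thought the ancient diagram' are exhaustively dominated by a single VP node (built by VP → V NP), so they form a constituent.

Yes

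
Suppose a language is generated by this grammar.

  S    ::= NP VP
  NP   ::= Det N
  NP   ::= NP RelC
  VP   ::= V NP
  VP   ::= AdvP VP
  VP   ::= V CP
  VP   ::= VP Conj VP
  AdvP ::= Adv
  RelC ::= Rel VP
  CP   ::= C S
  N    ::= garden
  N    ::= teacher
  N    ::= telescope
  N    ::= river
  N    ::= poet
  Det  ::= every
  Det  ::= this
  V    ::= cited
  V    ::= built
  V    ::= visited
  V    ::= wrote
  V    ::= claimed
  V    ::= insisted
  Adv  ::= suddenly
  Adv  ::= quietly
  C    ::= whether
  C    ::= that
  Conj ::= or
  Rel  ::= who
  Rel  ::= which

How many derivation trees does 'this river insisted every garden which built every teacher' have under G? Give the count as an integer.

[S [NP [Det this] [N river]] [VP [V insisted] [NP [NP [Det every] [N garden]] [RelC [Rel which] [VP [V built] [NP [Det every] [N teacher]]]]]]]
No rule offers an alternative attachment or grouping for any span, so this is the only derivation.

1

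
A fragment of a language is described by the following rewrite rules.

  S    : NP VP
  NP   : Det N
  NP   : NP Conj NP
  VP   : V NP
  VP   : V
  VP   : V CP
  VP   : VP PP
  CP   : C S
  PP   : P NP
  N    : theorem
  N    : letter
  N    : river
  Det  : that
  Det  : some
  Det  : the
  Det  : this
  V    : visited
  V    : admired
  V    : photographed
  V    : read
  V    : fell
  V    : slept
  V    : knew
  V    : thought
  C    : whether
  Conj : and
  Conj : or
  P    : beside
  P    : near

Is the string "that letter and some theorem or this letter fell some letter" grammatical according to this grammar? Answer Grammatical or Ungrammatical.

Grammatical

[S [NP [NP [Det that] [N letter]] [Conj and] [NP [NP [Det some] [N theorem]] [Conj or] [NP [Det this] [N letter]]]] [VP [V fell] [NP [Det some] [N letter]]]]
Each bracket corresponds to one application of a listed rule, so the string is derivable from S.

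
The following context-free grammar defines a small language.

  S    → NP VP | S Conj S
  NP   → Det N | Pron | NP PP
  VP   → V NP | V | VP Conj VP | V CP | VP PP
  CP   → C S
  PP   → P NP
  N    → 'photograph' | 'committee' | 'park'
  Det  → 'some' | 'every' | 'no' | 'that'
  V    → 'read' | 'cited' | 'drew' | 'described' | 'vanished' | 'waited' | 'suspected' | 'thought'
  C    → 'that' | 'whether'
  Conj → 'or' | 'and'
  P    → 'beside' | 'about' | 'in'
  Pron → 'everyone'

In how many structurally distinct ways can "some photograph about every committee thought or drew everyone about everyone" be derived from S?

3

Two of the 3 distinct bracketings:
[S [NP [NP [Det some] [N photograph]] [PP [P about] [NP [Det every] [N committee]]]] [VP [VP [V thought]] [Conj or] [VP [V drew] [NP [NP [Pron everyone]] [PP [P about] [NP [Pron everyone]]]]]]]
[S [NP [NP [Det some] [N photograph]] [PP [P about] [NP [Det every] [N committee]]]] [VP [VP [V thought]] [Conj or] [VP [VP [V drew] [NP [Pron everyone]]] [PP [P about] [NP [Pron everyone]]]]]]
The difference turns on whether VP → VP PP is used at the relevant span, versus an alternative expansion of VP.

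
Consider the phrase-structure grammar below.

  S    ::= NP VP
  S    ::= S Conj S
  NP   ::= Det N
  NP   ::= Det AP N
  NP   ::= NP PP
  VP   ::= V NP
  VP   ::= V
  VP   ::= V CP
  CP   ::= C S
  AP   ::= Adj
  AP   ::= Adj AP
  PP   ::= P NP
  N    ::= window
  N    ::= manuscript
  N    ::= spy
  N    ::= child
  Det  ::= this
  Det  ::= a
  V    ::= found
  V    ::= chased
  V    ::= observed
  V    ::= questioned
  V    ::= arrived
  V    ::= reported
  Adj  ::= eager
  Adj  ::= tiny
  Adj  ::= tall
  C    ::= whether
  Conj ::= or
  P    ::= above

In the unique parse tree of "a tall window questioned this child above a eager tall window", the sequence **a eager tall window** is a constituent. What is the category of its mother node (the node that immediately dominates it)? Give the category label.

[S [NP [Det a] [AP [Adj tall]] [N window]] [VP [V questioned] [NP [NP [Det this] [N child]] [PP [P above] [NP [Det a] [AP [Adj eager] [AP [Adj tall]]] [N window]]]]]]
The span 'a eager tall window' is the NP node built by NP → Det AP N.
Its mother is the PP built by PP → P NP.

PP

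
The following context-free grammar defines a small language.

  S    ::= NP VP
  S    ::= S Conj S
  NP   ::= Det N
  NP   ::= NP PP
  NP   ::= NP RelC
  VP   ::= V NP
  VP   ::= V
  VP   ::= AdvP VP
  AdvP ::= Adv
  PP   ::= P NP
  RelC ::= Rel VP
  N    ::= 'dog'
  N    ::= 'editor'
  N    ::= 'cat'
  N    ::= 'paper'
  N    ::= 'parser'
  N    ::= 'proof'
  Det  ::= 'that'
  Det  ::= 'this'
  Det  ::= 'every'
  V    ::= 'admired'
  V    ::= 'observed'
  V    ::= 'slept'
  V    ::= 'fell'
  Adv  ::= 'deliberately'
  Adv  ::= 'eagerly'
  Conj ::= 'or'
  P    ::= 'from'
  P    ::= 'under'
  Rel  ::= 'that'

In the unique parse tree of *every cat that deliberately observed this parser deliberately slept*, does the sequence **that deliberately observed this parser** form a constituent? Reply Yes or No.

[S [NP [NP [Det every] [N cat]] [RelC [Rel that] [VP [AdvP [Adv deliberately]] [VP [V observed] [NP [Det this] [N parser]]]]]] [VP [AdvP [Adv deliberately]] [VP [V slept]]]]
The words 'that deliberately observed this parser' are exhaustively dominated by a single RelC node (built by RelC → Rel VP), so they form a constituent.

Yes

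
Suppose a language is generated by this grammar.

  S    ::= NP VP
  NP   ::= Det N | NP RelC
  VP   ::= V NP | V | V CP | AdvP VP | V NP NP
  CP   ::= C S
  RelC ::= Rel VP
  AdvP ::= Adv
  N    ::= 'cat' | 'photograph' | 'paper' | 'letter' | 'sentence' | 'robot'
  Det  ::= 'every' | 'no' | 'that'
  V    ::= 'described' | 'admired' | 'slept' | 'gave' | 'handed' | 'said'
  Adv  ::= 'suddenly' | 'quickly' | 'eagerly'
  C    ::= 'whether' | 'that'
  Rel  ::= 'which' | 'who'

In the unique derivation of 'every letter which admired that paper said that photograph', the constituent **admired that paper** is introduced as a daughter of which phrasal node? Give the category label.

[S [NP [NP [Det every] [N letter]] [RelC [Rel which] [VP [V admired] [NP [Det that] [N paper]]]]] [VP [V said] [NP [Det that] [N photograph]]]]
The span 'admired that paper' is the VP node built by VP → V NP.
Its mother is the RelC built by RelC → Rel VP.

RelC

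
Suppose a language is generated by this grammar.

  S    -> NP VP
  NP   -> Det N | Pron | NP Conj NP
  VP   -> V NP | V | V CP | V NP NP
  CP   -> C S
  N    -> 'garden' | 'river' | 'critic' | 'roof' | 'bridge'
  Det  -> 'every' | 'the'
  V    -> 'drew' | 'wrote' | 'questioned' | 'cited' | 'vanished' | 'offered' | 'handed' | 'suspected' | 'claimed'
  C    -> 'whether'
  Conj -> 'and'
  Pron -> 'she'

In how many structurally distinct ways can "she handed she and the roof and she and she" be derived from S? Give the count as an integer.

Two of the 5 distinct bracketings:
[S [NP [Pron she]] [VP [V handed] [NP [NP [Pron she]] [Conj and] [NP [NP [Det the] [N roof]] [Conj and] [NP [NP [Pron she]] [Conj and] [NP [Pron she]]]]]]]
[S [NP [Pron she]] [VP [V handed] [NP [NP [Pron she]] [Conj and] [NP [NP [NP [Det the] [N roof]] [Conj and] [NP [Pron she]]] [Conj and] [NP [Pron she]]]]]]
The trees differ in how a recursive rule is bracketed over the same span.

5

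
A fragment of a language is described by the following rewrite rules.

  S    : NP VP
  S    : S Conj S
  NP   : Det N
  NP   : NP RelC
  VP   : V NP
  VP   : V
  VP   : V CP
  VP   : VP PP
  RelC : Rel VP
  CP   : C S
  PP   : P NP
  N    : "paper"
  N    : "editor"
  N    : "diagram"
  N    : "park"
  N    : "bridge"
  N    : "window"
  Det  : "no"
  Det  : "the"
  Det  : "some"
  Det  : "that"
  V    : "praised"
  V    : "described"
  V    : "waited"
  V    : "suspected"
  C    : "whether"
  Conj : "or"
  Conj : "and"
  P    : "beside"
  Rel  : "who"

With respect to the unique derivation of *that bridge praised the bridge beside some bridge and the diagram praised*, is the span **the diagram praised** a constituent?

[S [S [NP [Det that] [N bridge]] [VP [VP [V praised] [NP [Det the] [N bridge]]] [PP [P beside] [NP [Det some] [N bridge]]]]] [Conj and] [S [NP [Det the] [N diagram]] [VP [V praised]]]]
The words 'the diagram praised' are exhaustively dominated by a single S node (built by S → NP VP), so they form a constituent.

Yes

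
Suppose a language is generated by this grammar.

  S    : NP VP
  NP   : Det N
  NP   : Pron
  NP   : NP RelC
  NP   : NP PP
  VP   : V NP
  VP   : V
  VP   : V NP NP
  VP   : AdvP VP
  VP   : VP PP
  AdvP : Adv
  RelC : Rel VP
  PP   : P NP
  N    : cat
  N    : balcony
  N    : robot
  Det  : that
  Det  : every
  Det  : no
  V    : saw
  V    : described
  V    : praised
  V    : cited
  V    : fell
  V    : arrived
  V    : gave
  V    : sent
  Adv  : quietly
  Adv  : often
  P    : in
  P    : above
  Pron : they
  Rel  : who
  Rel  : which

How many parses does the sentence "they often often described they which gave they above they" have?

Two of the 10 distinct bracketings:
[S [NP [Pron they]] [VP [AdvP [Adv often]] [VP [AdvP [Adv often]] [VP [V described] [NP [NP [Pron they]] [RelC [Rel which] [VP [V gave] [NP [NP [Pron they]] [PP [P above] [NP [Pron they]]]]]]]]]]]
[S [NP [Pron they]] [VP [AdvP [Adv often]] [VP [AdvP [Adv often]] [VP [V described] [NP [NP [Pron they]] [RelC [Rel which] [VP [VP [V gave] [NP [Pron they]]] [PP [P above] [NP [Pron they]]]]]]]]]]
The difference turns on whether NP → NP PP is used at the relevant span, versus an alternative expansion of NP.

10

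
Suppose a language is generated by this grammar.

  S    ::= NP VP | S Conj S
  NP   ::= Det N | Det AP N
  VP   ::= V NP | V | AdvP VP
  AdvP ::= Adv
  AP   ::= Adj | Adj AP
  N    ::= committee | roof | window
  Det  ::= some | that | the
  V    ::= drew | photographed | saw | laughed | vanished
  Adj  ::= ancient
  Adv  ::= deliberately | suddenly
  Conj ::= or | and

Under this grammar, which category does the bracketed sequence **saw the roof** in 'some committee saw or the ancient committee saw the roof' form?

VP

[S [S [NP [Det some] [N committee]] [VP [V saw]]] [Conj or] [S [NP [Det the] [AP [Adj ancient]] [N committee]] [VP [V saw] [NP [Det the] [N roof]]]]]
The span 'saw the roof' is the VP node built by VP → V NP.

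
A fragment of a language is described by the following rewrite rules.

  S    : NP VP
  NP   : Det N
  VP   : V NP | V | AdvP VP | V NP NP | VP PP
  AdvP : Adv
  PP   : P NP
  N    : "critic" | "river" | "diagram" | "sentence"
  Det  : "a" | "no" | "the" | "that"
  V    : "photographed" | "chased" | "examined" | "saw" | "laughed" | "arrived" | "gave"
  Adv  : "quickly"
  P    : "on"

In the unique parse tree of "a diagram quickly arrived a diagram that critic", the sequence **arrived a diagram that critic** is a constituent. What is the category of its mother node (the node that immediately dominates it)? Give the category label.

S
  NP
    Det: a
    N: diagram
  VP
    AdvP
      Adv: quickly
    VP
      V: arrived
      NP
        Det: a
        N: diagram
      NP
        Det: that
        N: critic
The span 'arrived a diagram that critic' is the VP node built by VP → V NP NP.
Its mother is the VP built by VP → AdvP VP.

VP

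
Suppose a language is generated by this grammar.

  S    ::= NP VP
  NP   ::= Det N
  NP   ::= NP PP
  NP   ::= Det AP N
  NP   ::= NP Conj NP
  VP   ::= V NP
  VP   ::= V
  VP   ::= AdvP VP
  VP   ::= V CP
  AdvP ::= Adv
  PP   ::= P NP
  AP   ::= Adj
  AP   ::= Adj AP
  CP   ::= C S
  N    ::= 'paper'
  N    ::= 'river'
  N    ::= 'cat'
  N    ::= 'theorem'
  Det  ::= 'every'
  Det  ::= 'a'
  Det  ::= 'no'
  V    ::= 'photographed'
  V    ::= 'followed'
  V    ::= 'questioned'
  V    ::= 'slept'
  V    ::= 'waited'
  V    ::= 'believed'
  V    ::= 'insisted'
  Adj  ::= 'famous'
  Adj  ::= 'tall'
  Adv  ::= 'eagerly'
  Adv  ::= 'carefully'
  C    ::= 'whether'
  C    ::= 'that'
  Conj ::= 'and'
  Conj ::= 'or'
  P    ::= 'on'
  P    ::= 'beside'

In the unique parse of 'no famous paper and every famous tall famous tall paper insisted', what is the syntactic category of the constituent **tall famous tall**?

AP

S
  NP
    NP
      Det: no
      AP
        Adj: famous
      N: paper
    Conj: and
    NP
      Det: every
      AP
        Adj: famous
        AP
          Adj: tall
          AP
            Adj: famous
            AP
              Adj: tall
      N: paper
  VP
    V: insisted
The span 'tall famous tall' is the AP node built by AP → Adj AP.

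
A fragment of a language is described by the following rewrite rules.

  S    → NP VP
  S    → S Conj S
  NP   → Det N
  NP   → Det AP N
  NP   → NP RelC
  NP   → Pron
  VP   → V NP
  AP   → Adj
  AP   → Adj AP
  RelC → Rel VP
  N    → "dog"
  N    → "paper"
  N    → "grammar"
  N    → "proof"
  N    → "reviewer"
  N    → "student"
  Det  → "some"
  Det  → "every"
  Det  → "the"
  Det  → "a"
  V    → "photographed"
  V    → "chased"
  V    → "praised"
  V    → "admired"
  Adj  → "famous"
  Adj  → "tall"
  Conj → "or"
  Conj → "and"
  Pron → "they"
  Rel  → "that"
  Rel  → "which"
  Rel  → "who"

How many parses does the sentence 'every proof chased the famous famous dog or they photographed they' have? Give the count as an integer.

1

[S [S [NP [Det every] [N proof]] [VP [V chased] [NP [Det the] [AP [Adj famous] [AP [Adj famous]]] [N dog]]]] [Conj or] [S [NP [Pron they]] [VP [V photographed] [NP [Pron they]]]]]
No rule offers an alternative attachment or grouping for any span, so this is the only derivation.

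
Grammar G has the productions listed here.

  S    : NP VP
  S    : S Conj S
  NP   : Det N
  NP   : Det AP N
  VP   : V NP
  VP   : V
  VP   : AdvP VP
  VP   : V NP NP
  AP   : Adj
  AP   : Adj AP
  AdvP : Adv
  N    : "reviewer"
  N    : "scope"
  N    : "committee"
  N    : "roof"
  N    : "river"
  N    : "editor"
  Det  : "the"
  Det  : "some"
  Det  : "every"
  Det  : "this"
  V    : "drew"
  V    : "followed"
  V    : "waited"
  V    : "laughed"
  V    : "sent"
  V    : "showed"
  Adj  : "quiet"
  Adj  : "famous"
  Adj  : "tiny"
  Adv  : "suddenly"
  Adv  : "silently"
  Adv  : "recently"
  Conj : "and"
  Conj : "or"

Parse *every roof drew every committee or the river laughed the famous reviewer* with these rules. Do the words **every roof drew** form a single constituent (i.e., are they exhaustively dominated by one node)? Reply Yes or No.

No

[S [S [NP [Det every] [N roof]] [VP [V drew] [NP [Det every] [N committee]]]] [Conj or] [S [NP [Det the] [N river]] [VP [V laughed] [NP [Det the] [AP [Adj famous]] [N reviewer]]]]]
The smallest constituent containing 'every roof drew' is the S spanning 'every roof drew every committee'; no single node in the tree dominates exactly the given words.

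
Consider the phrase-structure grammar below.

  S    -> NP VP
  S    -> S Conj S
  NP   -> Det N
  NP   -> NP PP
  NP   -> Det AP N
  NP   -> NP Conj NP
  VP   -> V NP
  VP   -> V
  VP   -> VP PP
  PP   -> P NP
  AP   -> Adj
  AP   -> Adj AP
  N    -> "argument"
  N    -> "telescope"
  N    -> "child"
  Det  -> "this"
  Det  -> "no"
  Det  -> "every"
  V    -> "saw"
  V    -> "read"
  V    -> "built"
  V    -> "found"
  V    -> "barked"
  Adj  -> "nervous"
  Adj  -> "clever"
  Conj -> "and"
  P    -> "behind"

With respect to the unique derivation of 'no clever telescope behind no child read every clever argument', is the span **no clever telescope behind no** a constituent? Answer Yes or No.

[S [NP [NP [Det no] [AP [Adj clever]] [N telescope]] [PP [P behind] [NP [Det no] [N child]]]] [VP [V read] [NP [Det every] [AP [Adj clever]] [N argument]]]]
The smallest constituent containing 'no clever telescope behind no' is the NP spanning 'no clever telescope behind no child'; no single node in the tree dominates exactly the given words.

No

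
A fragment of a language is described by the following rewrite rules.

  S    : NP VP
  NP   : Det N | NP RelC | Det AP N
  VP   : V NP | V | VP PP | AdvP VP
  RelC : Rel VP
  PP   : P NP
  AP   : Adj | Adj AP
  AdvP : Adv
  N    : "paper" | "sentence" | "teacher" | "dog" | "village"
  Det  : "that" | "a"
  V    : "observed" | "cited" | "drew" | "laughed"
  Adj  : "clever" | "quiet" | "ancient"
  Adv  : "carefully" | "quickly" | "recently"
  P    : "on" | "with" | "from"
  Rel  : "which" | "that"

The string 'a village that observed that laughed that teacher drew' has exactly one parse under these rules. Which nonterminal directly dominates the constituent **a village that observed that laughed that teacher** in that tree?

S

[S [NP [NP [NP [Det a] [N village]] [RelC [Rel that] [VP [V observed]]]] [RelC [Rel that] [VP [V laughed] [NP [Det that] [N teacher]]]]] [VP [V drew]]]
The span 'a village that observed that laughed that teacher' is the NP node built by NP → NP RelC.
Its mother is the S built by S → NP VP.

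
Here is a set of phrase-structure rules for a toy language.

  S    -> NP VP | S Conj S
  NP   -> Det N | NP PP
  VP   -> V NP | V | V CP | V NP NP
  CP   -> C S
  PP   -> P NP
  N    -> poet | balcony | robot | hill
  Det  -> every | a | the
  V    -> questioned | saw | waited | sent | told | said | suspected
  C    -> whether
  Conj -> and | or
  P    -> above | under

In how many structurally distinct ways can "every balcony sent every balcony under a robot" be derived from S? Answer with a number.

1

[S [NP [Det every] [N balcony]] [VP [V sent] [NP [NP [Det every] [N balcony]] [PP [P under] [NP [Det a] [N robot]]]]]]
No rule offers an alternative attachment or grouping for any span, so this is the only derivation.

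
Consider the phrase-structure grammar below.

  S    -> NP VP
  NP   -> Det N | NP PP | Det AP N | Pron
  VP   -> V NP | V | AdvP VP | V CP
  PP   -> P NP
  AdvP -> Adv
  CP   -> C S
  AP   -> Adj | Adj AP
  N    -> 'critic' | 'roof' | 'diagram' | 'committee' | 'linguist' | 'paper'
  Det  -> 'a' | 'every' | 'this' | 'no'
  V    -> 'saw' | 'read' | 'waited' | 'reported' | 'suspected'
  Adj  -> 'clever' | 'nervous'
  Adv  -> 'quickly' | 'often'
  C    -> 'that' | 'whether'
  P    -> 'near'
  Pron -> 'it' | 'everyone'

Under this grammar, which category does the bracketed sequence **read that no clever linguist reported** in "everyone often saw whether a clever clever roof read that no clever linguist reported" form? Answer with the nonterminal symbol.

VP

S
  NP
    Pron: everyone
  VP
    AdvP
      Adv: often
    VP
      V: saw
      CP
        C: whether
        S
          NP
            Det: a
            AP
              Adj: clever
              AP
                Adj: clever
            N: roof
          VP
            V: read
            CP
              C: that
              S
                NP
                  Det: no
                  AP
                    Adj: clever
                  N: linguist
                VP
                  V: reported
The span 'read that no clever linguist reported' is the VP node built by VP → V CP.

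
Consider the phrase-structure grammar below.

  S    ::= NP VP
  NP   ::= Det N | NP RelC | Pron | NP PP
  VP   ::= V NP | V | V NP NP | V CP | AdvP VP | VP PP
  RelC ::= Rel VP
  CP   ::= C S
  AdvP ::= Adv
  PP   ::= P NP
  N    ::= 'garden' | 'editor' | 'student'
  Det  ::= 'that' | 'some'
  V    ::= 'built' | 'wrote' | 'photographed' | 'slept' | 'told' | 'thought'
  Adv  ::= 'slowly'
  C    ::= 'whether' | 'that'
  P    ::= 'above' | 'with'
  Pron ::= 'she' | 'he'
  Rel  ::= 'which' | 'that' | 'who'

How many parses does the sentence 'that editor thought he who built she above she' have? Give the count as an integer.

6

Two of the 6 distinct bracketings:
[S [NP [Det that] [N editor]] [VP [V thought] [NP [NP [Pron he]] [RelC [Rel who] [VP [V built] [NP [NP [Pron she]] [PP [P above] [NP [Pron she]]]]]]]]]
[S [NP [Det that] [N editor]] [VP [V thought] [NP [NP [Pron he]] [RelC [Rel who] [VP [VP [V built] [NP [Pron she]]] [PP [P above] [NP [Pron she]]]]]]]]
The difference turns on whether NP → NP PP is used at the relevant span, versus an alternative expansion of NP.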